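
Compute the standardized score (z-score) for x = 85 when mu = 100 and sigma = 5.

-3

Step 1: Recall the z-score formula: z = (x - mu) / sigma
Step 2: Substitute values: z = (85 - 100) / 5
Step 3: z = -15 / 5 = -3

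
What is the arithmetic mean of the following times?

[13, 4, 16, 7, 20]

12

Step 1: Sum all values: 13 + 4 + 16 + 7 + 20 = 60
Step 2: Count the number of values: n = 5
Step 3: Mean = sum / n = 60 / 5 = 12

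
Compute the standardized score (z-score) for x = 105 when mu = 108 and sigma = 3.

-1

Step 1: Recall the z-score formula: z = (x - mu) / sigma
Step 2: Substitute values: z = (105 - 108) / 3
Step 3: z = -3 / 3 = -1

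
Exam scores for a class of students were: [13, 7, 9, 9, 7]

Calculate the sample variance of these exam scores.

6

Step 1: Compute the mean: (13 + 7 + 9 + 9 + 7) / 5 = 9
Step 2: Compute squared deviations from the mean:
  (13 - 9)^2 = 16
  (7 - 9)^2 = 4
  (9 - 9)^2 = 0
  (9 - 9)^2 = 0
  (7 - 9)^2 = 4
Step 3: Sum of squared deviations = 24
Step 4: Sample variance = 24 / 4 = 6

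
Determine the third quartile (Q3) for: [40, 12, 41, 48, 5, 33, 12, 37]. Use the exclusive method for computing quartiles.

40.75

Step 1: Sort the data: [5, 12, 12, 33, 37, 40, 41, 48]
Step 2: n = 8
Step 3: Using the exclusive quartile method:
  Q1 = 12
  Q2 (median) = 35
  Q3 = 40.75
  IQR = Q3 - Q1 = 40.75 - 12 = 28.75
Step 4: Q3 = 40.75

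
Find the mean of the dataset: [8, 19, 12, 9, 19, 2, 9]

11.1429

Step 1: Sum all values: 8 + 19 + 12 + 9 + 19 + 2 + 9 = 78
Step 2: Count the number of values: n = 7
Step 3: Mean = sum / n = 78 / 7 = 11.1429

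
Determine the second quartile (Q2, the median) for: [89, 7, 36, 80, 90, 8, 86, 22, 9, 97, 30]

36

Step 1: Sort the data: [7, 8, 9, 22, 30, 36, 80, 86, 89, 90, 97]
Step 2: n = 11
Step 3: Q2 is the median. Since n is odd, it is the middle value at position 6: 36
Step 4: Q2 = 36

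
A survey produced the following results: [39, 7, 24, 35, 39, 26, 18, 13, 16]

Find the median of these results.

24

Step 1: Sort the data in ascending order: [7, 13, 16, 18, 24, 26, 35, 39, 39]
Step 2: The number of values is n = 9.
Step 3: Since n is odd, the median is the middle value at position 5: 24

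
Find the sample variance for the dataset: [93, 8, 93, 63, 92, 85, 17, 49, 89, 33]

1114.6222

Step 1: Compute the mean: (93 + 8 + 93 + 63 + 92 + 85 + 17 + 49 + 89 + 33) / 10 = 62.2
Step 2: Compute squared deviations from the mean:
  (93 - 62.2)^2 = 948.64
  (8 - 62.2)^2 = 2937.64
  (93 - 62.2)^2 = 948.64
  (63 - 62.2)^2 = 0.64
  (92 - 62.2)^2 = 888.04
  (85 - 62.2)^2 = 519.84
  (17 - 62.2)^2 = 2043.04
  (49 - 62.2)^2 = 174.24
  (89 - 62.2)^2 = 718.24
  (33 - 62.2)^2 = 852.64
Step 3: Sum of squared deviations = 10031.6
Step 4: Sample variance = 10031.6 / 9 = 1114.6222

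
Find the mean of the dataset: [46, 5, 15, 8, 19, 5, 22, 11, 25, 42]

19.8

Step 1: Sum all values: 46 + 5 + 15 + 8 + 19 + 5 + 22 + 11 + 25 + 42 = 198
Step 2: Count the number of values: n = 10
Step 3: Mean = sum / n = 198 / 10 = 19.8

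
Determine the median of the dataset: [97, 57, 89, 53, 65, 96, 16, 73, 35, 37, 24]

57

Step 1: Sort the data in ascending order: [16, 24, 35, 37, 53, 57, 65, 73, 89, 96, 97]
Step 2: The number of values is n = 11.
Step 3: Since n is odd, the median is the middle value at position 6: 57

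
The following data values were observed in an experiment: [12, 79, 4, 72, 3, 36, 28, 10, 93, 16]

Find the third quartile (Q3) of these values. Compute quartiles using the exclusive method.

73.75

Step 1: Sort the data: [3, 4, 10, 12, 16, 28, 36, 72, 79, 93]
Step 2: n = 10
Step 3: Using the exclusive quartile method:
  Q1 = 8.5
  Q2 (median) = 22
  Q3 = 73.75
  IQR = Q3 - Q1 = 73.75 - 8.5 = 65.25
Step 4: Q3 = 73.75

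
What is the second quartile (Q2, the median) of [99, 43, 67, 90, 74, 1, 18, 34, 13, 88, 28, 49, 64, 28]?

46

Step 1: Sort the data: [1, 13, 18, 28, 28, 34, 43, 49, 64, 67, 74, 88, 90, 99]
Step 2: n = 14
Step 3: Q2 is the median. Since n is even, it is the average of the values at positions 7 and 8:
  Q2 = (43 + 49) / 2 = 46
Step 4: Q2 = 46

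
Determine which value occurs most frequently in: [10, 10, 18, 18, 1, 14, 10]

10

Step 1: Count the frequency of each value:
  1: appears 1 time(s)
  10: appears 3 time(s)
  14: appears 1 time(s)
  18: appears 2 time(s)
Step 2: The value 10 appears most frequently (3 times).
Step 3: Mode = 10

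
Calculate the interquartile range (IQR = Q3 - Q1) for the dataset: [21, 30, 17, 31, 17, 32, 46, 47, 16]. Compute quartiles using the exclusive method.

22

Step 1: Sort the data: [16, 17, 17, 21, 30, 31, 32, 46, 47]
Step 2: n = 9
Step 3: Using the exclusive quartile method:
  Q1 = 17
  Q2 (median) = 30
  Q3 = 39
  IQR = Q3 - Q1 = 39 - 17 = 22
Step 4: IQR = 22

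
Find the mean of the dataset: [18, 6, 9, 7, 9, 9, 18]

10.8571

Step 1: Sum all values: 18 + 6 + 9 + 7 + 9 + 9 + 18 = 76
Step 2: Count the number of values: n = 7
Step 3: Mean = sum / n = 76 / 7 = 10.8571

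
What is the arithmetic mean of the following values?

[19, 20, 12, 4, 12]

13.4

Step 1: Sum all values: 19 + 20 + 12 + 4 + 12 = 67
Step 2: Count the number of values: n = 5
Step 3: Mean = sum / n = 67 / 5 = 13.4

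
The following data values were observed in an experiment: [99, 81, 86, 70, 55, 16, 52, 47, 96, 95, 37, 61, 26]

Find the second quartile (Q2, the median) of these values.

61

Step 1: Sort the data: [16, 26, 37, 47, 52, 55, 61, 70, 81, 86, 95, 96, 99]
Step 2: n = 13
Step 3: Q2 is the median. Since n is odd, it is the middle value at position 7: 61
Step 4: Q2 = 61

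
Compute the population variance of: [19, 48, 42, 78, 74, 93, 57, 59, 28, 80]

514.36

Step 1: Compute the mean: (19 + 48 + 42 + 78 + 74 + 93 + 57 + 59 + 28 + 80) / 10 = 57.8
Step 2: Compute squared deviations from the mean:
  (19 - 57.8)^2 = 1505.44
  (48 - 57.8)^2 = 96.04
  (42 - 57.8)^2 = 249.64
  (78 - 57.8)^2 = 408.04
  (74 - 57.8)^2 = 262.44
  (93 - 57.8)^2 = 1239.04
  (57 - 57.8)^2 = 0.64
  (59 - 57.8)^2 = 1.44
  (28 - 57.8)^2 = 888.04
  (80 - 57.8)^2 = 492.84
Step 3: Sum of squared deviations = 5143.6
Step 4: Population variance = 5143.6 / 10 = 514.36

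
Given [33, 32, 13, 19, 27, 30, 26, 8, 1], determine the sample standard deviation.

11.4237

Step 1: Compute the mean: 21
Step 2: Sum of squared deviations from the mean: 1044
Step 3: Sample variance = 1044 / 8 = 130.5
Step 4: Standard deviation = sqrt(130.5) = 11.4237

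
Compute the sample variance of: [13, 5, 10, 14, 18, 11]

18.9667

Step 1: Compute the mean: (13 + 5 + 10 + 14 + 18 + 11) / 6 = 11.8333
Step 2: Compute squared deviations from the mean:
  (13 - 11.8333)^2 = 1.3611
  (5 - 11.8333)^2 = 46.6944
  (10 - 11.8333)^2 = 3.3611
  (14 - 11.8333)^2 = 4.6944
  (18 - 11.8333)^2 = 38.0278
  (11 - 11.8333)^2 = 0.6944
Step 3: Sum of squared deviations = 94.8333
Step 4: Sample variance = 94.8333 / 5 = 18.9667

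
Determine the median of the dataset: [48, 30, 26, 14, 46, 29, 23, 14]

27.5

Step 1: Sort the data in ascending order: [14, 14, 23, 26, 29, 30, 46, 48]
Step 2: The number of values is n = 8.
Step 3: Since n is even, the median is the average of positions 4 and 5:
  Median = (26 + 29) / 2 = 27.5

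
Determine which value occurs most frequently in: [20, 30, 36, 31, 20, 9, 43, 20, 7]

20

Step 1: Count the frequency of each value:
  7: appears 1 time(s)
  9: appears 1 time(s)
  20: appears 3 time(s)
  30: appears 1 time(s)
  31: appears 1 time(s)
  36: appears 1 time(s)
  43: appears 1 time(s)
Step 2: The value 20 appears most frequently (3 times).
Step 3: Mode = 20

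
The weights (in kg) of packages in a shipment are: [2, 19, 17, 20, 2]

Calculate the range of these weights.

18

Step 1: Identify the maximum value: max = 20
Step 2: Identify the minimum value: min = 2
Step 3: Range = max - min = 20 - 2 = 18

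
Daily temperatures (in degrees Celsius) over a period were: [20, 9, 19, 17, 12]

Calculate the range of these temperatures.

11

Step 1: Identify the maximum value: max = 20
Step 2: Identify the minimum value: min = 9
Step 3: Range = max - min = 20 - 9 = 11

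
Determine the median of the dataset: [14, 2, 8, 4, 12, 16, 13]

12

Step 1: Sort the data in ascending order: [2, 4, 8, 12, 13, 14, 16]
Step 2: The number of values is n = 7.
Step 3: Since n is odd, the median is the middle value at position 4: 12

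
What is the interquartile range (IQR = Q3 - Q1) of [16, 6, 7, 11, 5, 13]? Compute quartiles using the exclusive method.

8

Step 1: Sort the data: [5, 6, 7, 11, 13, 16]
Step 2: n = 6
Step 3: Using the exclusive quartile method:
  Q1 = 5.75
  Q2 (median) = 9
  Q3 = 13.75
  IQR = Q3 - Q1 = 13.75 - 5.75 = 8
Step 4: IQR = 8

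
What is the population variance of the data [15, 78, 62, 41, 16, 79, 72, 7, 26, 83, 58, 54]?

691.8542

Step 1: Compute the mean: (15 + 78 + 62 + 41 + 16 + 79 + 72 + 7 + 26 + 83 + 58 + 54) / 12 = 49.25
Step 2: Compute squared deviations from the mean:
  (15 - 49.25)^2 = 1173.0625
  (78 - 49.25)^2 = 826.5625
  (62 - 49.25)^2 = 162.5625
  (41 - 49.25)^2 = 68.0625
  (16 - 49.25)^2 = 1105.5625
  (79 - 49.25)^2 = 885.0625
  (72 - 49.25)^2 = 517.5625
  (7 - 49.25)^2 = 1785.0625
  (26 - 49.25)^2 = 540.5625
  (83 - 49.25)^2 = 1139.0625
  (58 - 49.25)^2 = 76.5625
  (54 - 49.25)^2 = 22.5625
Step 3: Sum of squared deviations = 8302.25
Step 4: Population variance = 8302.25 / 12 = 691.8542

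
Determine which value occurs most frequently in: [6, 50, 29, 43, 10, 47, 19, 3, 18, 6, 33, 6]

6

Step 1: Count the frequency of each value:
  3: appears 1 time(s)
  6: appears 3 time(s)
  10: appears 1 time(s)
  18: appears 1 time(s)
  19: appears 1 time(s)
  29: appears 1 time(s)
  33: appears 1 time(s)
  43: appears 1 time(s)
  47: appears 1 time(s)
  50: appears 1 time(s)
Step 2: The value 6 appears most frequently (3 times).
Step 3: Mode = 6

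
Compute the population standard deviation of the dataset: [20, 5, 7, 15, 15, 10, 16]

4.9816

Step 1: Compute the mean: 12.5714
Step 2: Sum of squared deviations from the mean: 173.7143
Step 3: Population variance = 173.7143 / 7 = 24.8163
Step 4: Standard deviation = sqrt(24.8163) = 4.9816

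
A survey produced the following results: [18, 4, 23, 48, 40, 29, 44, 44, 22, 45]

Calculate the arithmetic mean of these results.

31.7

Step 1: Sum all values: 18 + 4 + 23 + 48 + 40 + 29 + 44 + 44 + 22 + 45 = 317
Step 2: Count the number of values: n = 10
Step 3: Mean = sum / n = 317 / 10 = 31.7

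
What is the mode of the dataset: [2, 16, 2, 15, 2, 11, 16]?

2

Step 1: Count the frequency of each value:
  2: appears 3 time(s)
  11: appears 1 time(s)
  15: appears 1 time(s)
  16: appears 2 time(s)
Step 2: The value 2 appears most frequently (3 times).
Step 3: Mode = 2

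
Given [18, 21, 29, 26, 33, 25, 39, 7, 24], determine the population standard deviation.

8.6023

Step 1: Compute the mean: 24.6667
Step 2: Sum of squared deviations from the mean: 666
Step 3: Population variance = 666 / 9 = 74
Step 4: Standard deviation = sqrt(74) = 8.6023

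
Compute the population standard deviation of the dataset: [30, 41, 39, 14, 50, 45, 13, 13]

14.3956

Step 1: Compute the mean: 30.625
Step 2: Sum of squared deviations from the mean: 1657.875
Step 3: Population variance = 1657.875 / 8 = 207.2344
Step 4: Standard deviation = sqrt(207.2344) = 14.3956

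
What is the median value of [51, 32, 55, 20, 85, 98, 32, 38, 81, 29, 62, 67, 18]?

51

Step 1: Sort the data in ascending order: [18, 20, 29, 32, 32, 38, 51, 55, 62, 67, 81, 85, 98]
Step 2: The number of values is n = 13.
Step 3: Since n is odd, the median is the middle value at position 7: 51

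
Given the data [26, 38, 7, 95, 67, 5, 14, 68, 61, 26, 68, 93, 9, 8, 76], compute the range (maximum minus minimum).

90

Step 1: Identify the maximum value: max = 95
Step 2: Identify the minimum value: min = 5
Step 3: Range = max - min = 95 - 5 = 90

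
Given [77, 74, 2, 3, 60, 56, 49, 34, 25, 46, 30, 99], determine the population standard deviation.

28.1132

Step 1: Compute the mean: 46.25
Step 2: Sum of squared deviations from the mean: 9484.25
Step 3: Population variance = 9484.25 / 12 = 790.3542
Step 4: Standard deviation = sqrt(790.3542) = 28.1132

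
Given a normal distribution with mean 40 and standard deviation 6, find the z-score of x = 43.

0.5

Step 1: Recall the z-score formula: z = (x - mu) / sigma
Step 2: Substitute values: z = (43 - 40) / 6
Step 3: z = 3 / 6 = 0.5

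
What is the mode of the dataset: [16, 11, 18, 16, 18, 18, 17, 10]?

18

Step 1: Count the frequency of each value:
  10: appears 1 time(s)
  11: appears 1 time(s)
  16: appears 2 time(s)
  17: appears 1 time(s)
  18: appears 3 time(s)
Step 2: The value 18 appears most frequently (3 times).
Step 3: Mode = 18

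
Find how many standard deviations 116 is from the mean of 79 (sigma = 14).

2.6429

Step 1: Recall the z-score formula: z = (x - mu) / sigma
Step 2: Substitute values: z = (116 - 79) / 14
Step 3: z = 37 / 14 = 2.6429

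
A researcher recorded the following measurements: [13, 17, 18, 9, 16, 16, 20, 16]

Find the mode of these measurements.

16

Step 1: Count the frequency of each value:
  9: appears 1 time(s)
  13: appears 1 time(s)
  16: appears 3 time(s)
  17: appears 1 time(s)
  18: appears 1 time(s)
  20: appears 1 time(s)
Step 2: The value 16 appears most frequently (3 times).
Step 3: Mode = 16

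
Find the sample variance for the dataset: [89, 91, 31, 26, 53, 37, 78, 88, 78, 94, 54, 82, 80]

591.6923

Step 1: Compute the mean: (89 + 91 + 31 + 26 + 53 + 37 + 78 + 88 + 78 + 94 + 54 + 82 + 80) / 13 = 67.7692
Step 2: Compute squared deviations from the mean:
  (89 - 67.7692)^2 = 450.7456
  (91 - 67.7692)^2 = 539.6686
  (31 - 67.7692)^2 = 1351.9763
  (26 - 67.7692)^2 = 1744.6686
  (53 - 67.7692)^2 = 218.1302
  (37 - 67.7692)^2 = 946.7456
  (78 - 67.7692)^2 = 104.6686
  (88 - 67.7692)^2 = 409.284
  (78 - 67.7692)^2 = 104.6686
  (94 - 67.7692)^2 = 688.0533
  (54 - 67.7692)^2 = 189.5917
  (82 - 67.7692)^2 = 202.5148
  (80 - 67.7692)^2 = 149.5917
Step 3: Sum of squared deviations = 7100.3077
Step 4: Sample variance = 7100.3077 / 12 = 591.6923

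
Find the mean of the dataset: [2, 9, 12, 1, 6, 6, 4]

5.7143

Step 1: Sum all values: 2 + 9 + 12 + 1 + 6 + 6 + 4 = 40
Step 2: Count the number of values: n = 7
Step 3: Mean = sum / n = 40 / 7 = 5.7143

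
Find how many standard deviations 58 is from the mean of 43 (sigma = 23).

0.6522

Step 1: Recall the z-score formula: z = (x - mu) / sigma
Step 2: Substitute values: z = (58 - 43) / 23
Step 3: z = 15 / 23 = 0.6522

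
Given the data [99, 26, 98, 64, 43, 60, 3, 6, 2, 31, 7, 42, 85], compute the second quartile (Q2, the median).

42

Step 1: Sort the data: [2, 3, 6, 7, 26, 31, 42, 43, 60, 64, 85, 98, 99]
Step 2: n = 13
Step 3: Q2 is the median. Since n is odd, it is the middle value at position 7: 42
Step 4: Q2 = 42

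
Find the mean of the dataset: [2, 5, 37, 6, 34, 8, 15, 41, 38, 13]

19.9

Step 1: Sum all values: 2 + 5 + 37 + 6 + 34 + 8 + 15 + 41 + 38 + 13 = 199
Step 2: Count the number of values: n = 10
Step 3: Mean = sum / n = 199 / 10 = 19.9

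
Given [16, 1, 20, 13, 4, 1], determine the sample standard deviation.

8.2321

Step 1: Compute the mean: 9.1667
Step 2: Sum of squared deviations from the mean: 338.8333
Step 3: Sample variance = 338.8333 / 5 = 67.7667
Step 4: Standard deviation = sqrt(67.7667) = 8.2321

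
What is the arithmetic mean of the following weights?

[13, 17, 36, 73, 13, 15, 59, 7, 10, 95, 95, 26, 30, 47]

38.2857

Step 1: Sum all values: 13 + 17 + 36 + 73 + 13 + 15 + 59 + 7 + 10 + 95 + 95 + 26 + 30 + 47 = 536
Step 2: Count the number of values: n = 14
Step 3: Mean = sum / n = 536 / 14 = 38.2857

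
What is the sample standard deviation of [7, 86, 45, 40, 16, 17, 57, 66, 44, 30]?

24.5167

Step 1: Compute the mean: 40.8
Step 2: Sum of squared deviations from the mean: 5409.6
Step 3: Sample variance = 5409.6 / 9 = 601.0667
Step 4: Standard deviation = sqrt(601.0667) = 24.5167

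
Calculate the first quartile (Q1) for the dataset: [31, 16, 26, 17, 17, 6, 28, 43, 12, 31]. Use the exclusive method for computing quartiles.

15

Step 1: Sort the data: [6, 12, 16, 17, 17, 26, 28, 31, 31, 43]
Step 2: n = 10
Step 3: Using the exclusive quartile method:
  Q1 = 15
  Q2 (median) = 21.5
  Q3 = 31
  IQR = Q3 - Q1 = 31 - 15 = 16
Step 4: Q1 = 15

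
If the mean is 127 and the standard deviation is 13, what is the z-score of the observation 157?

2.3077

Step 1: Recall the z-score formula: z = (x - mu) / sigma
Step 2: Substitute values: z = (157 - 127) / 13
Step 3: z = 30 / 13 = 2.3077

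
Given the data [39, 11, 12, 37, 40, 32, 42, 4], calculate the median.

34.5

Step 1: Sort the data in ascending order: [4, 11, 12, 32, 37, 39, 40, 42]
Step 2: The number of values is n = 8.
Step 3: Since n is even, the median is the average of positions 4 and 5:
  Median = (32 + 37) / 2 = 34.5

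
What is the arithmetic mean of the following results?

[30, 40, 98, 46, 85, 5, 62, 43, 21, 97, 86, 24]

53.0833

Step 1: Sum all values: 30 + 40 + 98 + 46 + 85 + 5 + 62 + 43 + 21 + 97 + 86 + 24 = 637
Step 2: Count the number of values: n = 12
Step 3: Mean = sum / n = 637 / 12 = 53.0833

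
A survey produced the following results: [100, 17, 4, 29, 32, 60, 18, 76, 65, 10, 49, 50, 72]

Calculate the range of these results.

96

Step 1: Identify the maximum value: max = 100
Step 2: Identify the minimum value: min = 4
Step 3: Range = max - min = 100 - 4 = 96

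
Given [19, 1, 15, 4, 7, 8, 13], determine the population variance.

34.8163

Step 1: Compute the mean: (19 + 1 + 15 + 4 + 7 + 8 + 13) / 7 = 9.5714
Step 2: Compute squared deviations from the mean:
  (19 - 9.5714)^2 = 88.898
  (1 - 9.5714)^2 = 73.4694
  (15 - 9.5714)^2 = 29.4694
  (4 - 9.5714)^2 = 31.0408
  (7 - 9.5714)^2 = 6.6122
  (8 - 9.5714)^2 = 2.4694
  (13 - 9.5714)^2 = 11.7551
Step 3: Sum of squared deviations = 243.7143
Step 4: Population variance = 243.7143 / 7 = 34.8163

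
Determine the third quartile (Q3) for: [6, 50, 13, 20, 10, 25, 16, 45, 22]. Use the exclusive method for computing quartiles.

35

Step 1: Sort the data: [6, 10, 13, 16, 20, 22, 25, 45, 50]
Step 2: n = 9
Step 3: Using the exclusive quartile method:
  Q1 = 11.5
  Q2 (median) = 20
  Q3 = 35
  IQR = Q3 - Q1 = 35 - 11.5 = 23.5
Step 4: Q3 = 35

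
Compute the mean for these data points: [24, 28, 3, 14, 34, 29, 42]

24.8571

Step 1: Sum all values: 24 + 28 + 3 + 14 + 34 + 29 + 42 = 174
Step 2: Count the number of values: n = 7
Step 3: Mean = sum / n = 174 / 7 = 24.8571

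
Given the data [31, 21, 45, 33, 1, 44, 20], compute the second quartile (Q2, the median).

31

Step 1: Sort the data: [1, 20, 21, 31, 33, 44, 45]
Step 2: n = 7
Step 3: Q2 is the median. Since n is odd, it is the middle value at position 4: 31
Step 4: Q2 = 31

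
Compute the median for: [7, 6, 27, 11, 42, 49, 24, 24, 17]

24

Step 1: Sort the data in ascending order: [6, 7, 11, 17, 24, 24, 27, 42, 49]
Step 2: The number of values is n = 9.
Step 3: Since n is odd, the median is the middle value at position 5: 24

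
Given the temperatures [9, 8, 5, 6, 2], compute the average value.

6

Step 1: Sum all values: 9 + 8 + 5 + 6 + 2 = 30
Step 2: Count the number of values: n = 5
Step 3: Mean = sum / n = 30 / 5 = 6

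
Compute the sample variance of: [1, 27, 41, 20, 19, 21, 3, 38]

207.6429

Step 1: Compute the mean: (1 + 27 + 41 + 20 + 19 + 21 + 3 + 38) / 8 = 21.25
Step 2: Compute squared deviations from the mean:
  (1 - 21.25)^2 = 410.0625
  (27 - 21.25)^2 = 33.0625
  (41 - 21.25)^2 = 390.0625
  (20 - 21.25)^2 = 1.5625
  (19 - 21.25)^2 = 5.0625
  (21 - 21.25)^2 = 0.0625
  (3 - 21.25)^2 = 333.0625
  (38 - 21.25)^2 = 280.5625
Step 3: Sum of squared deviations = 1453.5
Step 4: Sample variance = 1453.5 / 7 = 207.6429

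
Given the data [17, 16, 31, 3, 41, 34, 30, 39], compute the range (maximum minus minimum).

38

Step 1: Identify the maximum value: max = 41
Step 2: Identify the minimum value: min = 3
Step 3: Range = max - min = 41 - 3 = 38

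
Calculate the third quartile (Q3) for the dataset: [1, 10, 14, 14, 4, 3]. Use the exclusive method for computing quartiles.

14

Step 1: Sort the data: [1, 3, 4, 10, 14, 14]
Step 2: n = 6
Step 3: Using the exclusive quartile method:
  Q1 = 2.5
  Q2 (median) = 7
  Q3 = 14
  IQR = Q3 - Q1 = 14 - 2.5 = 11.5
Step 4: Q3 = 14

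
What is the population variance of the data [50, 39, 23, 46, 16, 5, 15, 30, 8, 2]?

266.44

Step 1: Compute the mean: (50 + 39 + 23 + 46 + 16 + 5 + 15 + 30 + 8 + 2) / 10 = 23.4
Step 2: Compute squared deviations from the mean:
  (50 - 23.4)^2 = 707.56
  (39 - 23.4)^2 = 243.36
  (23 - 23.4)^2 = 0.16
  (46 - 23.4)^2 = 510.76
  (16 - 23.4)^2 = 54.76
  (5 - 23.4)^2 = 338.56
  (15 - 23.4)^2 = 70.56
  (30 - 23.4)^2 = 43.56
  (8 - 23.4)^2 = 237.16
  (2 - 23.4)^2 = 457.96
Step 3: Sum of squared deviations = 2664.4
Step 4: Population variance = 2664.4 / 10 = 266.44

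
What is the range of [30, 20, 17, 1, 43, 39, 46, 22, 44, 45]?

45

Step 1: Identify the maximum value: max = 46
Step 2: Identify the minimum value: min = 1
Step 3: Range = max - min = 46 - 1 = 45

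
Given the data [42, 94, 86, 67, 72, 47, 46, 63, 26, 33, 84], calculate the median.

63

Step 1: Sort the data in ascending order: [26, 33, 42, 46, 47, 63, 67, 72, 84, 86, 94]
Step 2: The number of values is n = 11.
Step 3: Since n is odd, the median is the middle value at position 6: 63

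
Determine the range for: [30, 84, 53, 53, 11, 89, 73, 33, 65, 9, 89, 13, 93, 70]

84

Step 1: Identify the maximum value: max = 93
Step 2: Identify the minimum value: min = 9
Step 3: Range = max - min = 93 - 9 = 84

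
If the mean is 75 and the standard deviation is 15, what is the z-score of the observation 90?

1

Step 1: Recall the z-score formula: z = (x - mu) / sigma
Step 2: Substitute values: z = (90 - 75) / 15
Step 3: z = 15 / 15 = 1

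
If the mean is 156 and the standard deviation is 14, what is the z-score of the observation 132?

-1.7143

Step 1: Recall the z-score formula: z = (x - mu) / sigma
Step 2: Substitute values: z = (132 - 156) / 14
Step 3: z = -24 / 14 = -1.7143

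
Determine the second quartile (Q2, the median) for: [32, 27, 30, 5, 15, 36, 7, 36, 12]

27

Step 1: Sort the data: [5, 7, 12, 15, 27, 30, 32, 36, 36]
Step 2: n = 9
Step 3: Q2 is the median. Since n is odd, it is the middle value at position 5: 27
Step 4: Q2 = 27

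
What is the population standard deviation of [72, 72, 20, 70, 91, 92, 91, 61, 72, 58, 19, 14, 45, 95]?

27.0672

Step 1: Compute the mean: 62.2857
Step 2: Sum of squared deviations from the mean: 10256.8571
Step 3: Population variance = 10256.8571 / 14 = 732.6327
Step 4: Standard deviation = sqrt(732.6327) = 27.0672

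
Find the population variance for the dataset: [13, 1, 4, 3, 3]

17.76

Step 1: Compute the mean: (13 + 1 + 4 + 3 + 3) / 5 = 4.8
Step 2: Compute squared deviations from the mean:
  (13 - 4.8)^2 = 67.24
  (1 - 4.8)^2 = 14.44
  (4 - 4.8)^2 = 0.64
  (3 - 4.8)^2 = 3.24
  (3 - 4.8)^2 = 3.24
Step 3: Sum of squared deviations = 88.8
Step 4: Population variance = 88.8 / 5 = 17.76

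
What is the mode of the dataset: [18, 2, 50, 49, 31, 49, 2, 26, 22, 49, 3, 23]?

49

Step 1: Count the frequency of each value:
  2: appears 2 time(s)
  3: appears 1 time(s)
  18: appears 1 time(s)
  22: appears 1 time(s)
  23: appears 1 time(s)
  26: appears 1 time(s)
  31: appears 1 time(s)
  49: appears 3 time(s)
  50: appears 1 time(s)
Step 2: The value 49 appears most frequently (3 times).
Step 3: Mode = 49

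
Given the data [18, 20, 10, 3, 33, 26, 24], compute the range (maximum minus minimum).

30

Step 1: Identify the maximum value: max = 33
Step 2: Identify the minimum value: min = 3
Step 3: Range = max - min = 33 - 3 = 30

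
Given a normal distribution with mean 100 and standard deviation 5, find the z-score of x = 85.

-3

Step 1: Recall the z-score formula: z = (x - mu) / sigma
Step 2: Substitute values: z = (85 - 100) / 5
Step 3: z = -15 / 5 = -3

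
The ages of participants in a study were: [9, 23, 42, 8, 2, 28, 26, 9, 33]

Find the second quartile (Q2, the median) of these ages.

23

Step 1: Sort the data: [2, 8, 9, 9, 23, 26, 28, 33, 42]
Step 2: n = 9
Step 3: Q2 is the median. Since n is odd, it is the middle value at position 5: 23
Step 4: Q2 = 23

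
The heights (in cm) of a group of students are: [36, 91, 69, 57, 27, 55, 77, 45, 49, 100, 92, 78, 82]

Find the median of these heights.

69

Step 1: Sort the data in ascending order: [27, 36, 45, 49, 55, 57, 69, 77, 78, 82, 91, 92, 100]
Step 2: The number of values is n = 13.
Step 3: Since n is odd, the median is the middle value at position 7: 69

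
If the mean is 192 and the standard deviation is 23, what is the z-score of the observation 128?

-2.7826

Step 1: Recall the z-score formula: z = (x - mu) / sigma
Step 2: Substitute values: z = (128 - 192) / 23
Step 3: z = -64 / 23 = -2.7826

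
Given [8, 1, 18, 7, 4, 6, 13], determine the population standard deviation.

5.2761

Step 1: Compute the mean: 8.1429
Step 2: Sum of squared deviations from the mean: 194.8571
Step 3: Population variance = 194.8571 / 7 = 27.8367
Step 4: Standard deviation = sqrt(27.8367) = 5.2761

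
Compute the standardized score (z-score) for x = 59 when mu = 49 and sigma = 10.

1

Step 1: Recall the z-score formula: z = (x - mu) / sigma
Step 2: Substitute values: z = (59 - 49) / 10
Step 3: z = 10 / 10 = 1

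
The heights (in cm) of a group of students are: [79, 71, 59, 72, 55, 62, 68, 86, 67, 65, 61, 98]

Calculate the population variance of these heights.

137.8542

Step 1: Compute the mean: (79 + 71 + 59 + 72 + 55 + 62 + 68 + 86 + 67 + 65 + 61 + 98) / 12 = 70.25
Step 2: Compute squared deviations from the mean:
  (79 - 70.25)^2 = 76.5625
  (71 - 70.25)^2 = 0.5625
  (59 - 70.25)^2 = 126.5625
  (72 - 70.25)^2 = 3.0625
  (55 - 70.25)^2 = 232.5625
  (62 - 70.25)^2 = 68.0625
  (68 - 70.25)^2 = 5.0625
  (86 - 70.25)^2 = 248.0625
  (67 - 70.25)^2 = 10.5625
  (65 - 70.25)^2 = 27.5625
  (61 - 70.25)^2 = 85.5625
  (98 - 70.25)^2 = 770.0625
Step 3: Sum of squared deviations = 1654.25
Step 4: Population variance = 1654.25 / 12 = 137.8542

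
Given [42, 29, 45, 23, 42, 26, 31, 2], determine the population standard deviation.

13.0576

Step 1: Compute the mean: 30
Step 2: Sum of squared deviations from the mean: 1364
Step 3: Population variance = 1364 / 8 = 170.5
Step 4: Standard deviation = sqrt(170.5) = 13.0576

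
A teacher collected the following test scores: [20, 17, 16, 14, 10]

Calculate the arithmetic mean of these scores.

15.4

Step 1: Sum all values: 20 + 17 + 16 + 14 + 10 = 77
Step 2: Count the number of values: n = 5
Step 3: Mean = sum / n = 77 / 5 = 15.4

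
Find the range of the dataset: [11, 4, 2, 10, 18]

16

Step 1: Identify the maximum value: max = 18
Step 2: Identify the minimum value: min = 2
Step 3: Range = max - min = 18 - 2 = 16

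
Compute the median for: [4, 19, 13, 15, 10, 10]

11.5

Step 1: Sort the data in ascending order: [4, 10, 10, 13, 15, 19]
Step 2: The number of values is n = 6.
Step 3: Since n is even, the median is the average of positions 3 and 4:
  Median = (10 + 13) / 2 = 11.5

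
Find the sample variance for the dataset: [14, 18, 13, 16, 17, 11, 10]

9.1429

Step 1: Compute the mean: (14 + 18 + 13 + 16 + 17 + 11 + 10) / 7 = 14.1429
Step 2: Compute squared deviations from the mean:
  (14 - 14.1429)^2 = 0.0204
  (18 - 14.1429)^2 = 14.8776
  (13 - 14.1429)^2 = 1.3061
  (16 - 14.1429)^2 = 3.449
  (17 - 14.1429)^2 = 8.1633
  (11 - 14.1429)^2 = 9.8776
  (10 - 14.1429)^2 = 17.1633
Step 3: Sum of squared deviations = 54.8571
Step 4: Sample variance = 54.8571 / 6 = 9.1429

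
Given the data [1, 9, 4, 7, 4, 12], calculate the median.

5.5

Step 1: Sort the data in ascending order: [1, 4, 4, 7, 9, 12]
Step 2: The number of values is n = 6.
Step 3: Since n is even, the median is the average of positions 3 and 4:
  Median = (4 + 7) / 2 = 5.5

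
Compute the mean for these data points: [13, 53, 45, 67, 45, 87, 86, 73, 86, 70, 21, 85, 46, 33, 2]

54.1333

Step 1: Sum all values: 13 + 53 + 45 + 67 + 45 + 87 + 86 + 73 + 86 + 70 + 21 + 85 + 46 + 33 + 2 = 812
Step 2: Count the number of values: n = 15
Step 3: Mean = sum / n = 812 / 15 = 54.1333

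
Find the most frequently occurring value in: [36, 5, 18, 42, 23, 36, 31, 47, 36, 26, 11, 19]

36

Step 1: Count the frequency of each value:
  5: appears 1 time(s)
  11: appears 1 time(s)
  18: appears 1 time(s)
  19: appears 1 time(s)
  23: appears 1 time(s)
  26: appears 1 time(s)
  31: appears 1 time(s)
  36: appears 3 time(s)
  42: appears 1 time(s)
  47: appears 1 time(s)
Step 2: The value 36 appears most frequently (3 times).
Step 3: Mode = 36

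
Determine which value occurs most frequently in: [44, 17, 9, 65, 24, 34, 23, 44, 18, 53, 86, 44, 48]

44

Step 1: Count the frequency of each value:
  9: appears 1 time(s)
  17: appears 1 time(s)
  18: appears 1 time(s)
  23: appears 1 time(s)
  24: appears 1 time(s)
  34: appears 1 time(s)
  44: appears 3 time(s)
  48: appears 1 time(s)
  53: appears 1 time(s)
  65: appears 1 time(s)
  86: appears 1 time(s)
Step 2: The value 44 appears most frequently (3 times).
Step 3: Mode = 44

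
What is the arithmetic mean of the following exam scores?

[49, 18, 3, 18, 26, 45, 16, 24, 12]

23.4444

Step 1: Sum all values: 49 + 18 + 3 + 18 + 26 + 45 + 16 + 24 + 12 = 211
Step 2: Count the number of values: n = 9
Step 3: Mean = sum / n = 211 / 9 = 23.4444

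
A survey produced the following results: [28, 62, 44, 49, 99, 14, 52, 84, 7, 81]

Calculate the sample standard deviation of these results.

30.3535

Step 1: Compute the mean: 52
Step 2: Sum of squared deviations from the mean: 8292
Step 3: Sample variance = 8292 / 9 = 921.3333
Step 4: Standard deviation = sqrt(921.3333) = 30.3535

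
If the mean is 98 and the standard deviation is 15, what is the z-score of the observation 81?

-1.1333

Step 1: Recall the z-score formula: z = (x - mu) / sigma
Step 2: Substitute values: z = (81 - 98) / 15
Step 3: z = -17 / 15 = -1.1333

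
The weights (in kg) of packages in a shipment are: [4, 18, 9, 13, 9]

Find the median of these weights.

9

Step 1: Sort the data in ascending order: [4, 9, 9, 13, 18]
Step 2: The number of values is n = 5.
Step 3: Since n is odd, the median is the middle value at position 3: 9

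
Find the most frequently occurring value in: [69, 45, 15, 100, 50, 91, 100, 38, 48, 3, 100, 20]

100

Step 1: Count the frequency of each value:
  3: appears 1 time(s)
  15: appears 1 time(s)
  20: appears 1 time(s)
  38: appears 1 time(s)
  45: appears 1 time(s)
  48: appears 1 time(s)
  50: appears 1 time(s)
  69: appears 1 time(s)
  91: appears 1 time(s)
  100: appears 3 time(s)
Step 2: The value 100 appears most frequently (3 times).
Step 3: Mode = 100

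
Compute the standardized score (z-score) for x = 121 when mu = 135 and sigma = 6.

-2.3333

Step 1: Recall the z-score formula: z = (x - mu) / sigma
Step 2: Substitute values: z = (121 - 135) / 6
Step 3: z = -14 / 6 = -2.3333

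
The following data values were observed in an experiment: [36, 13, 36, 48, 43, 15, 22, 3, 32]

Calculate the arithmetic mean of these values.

27.5556

Step 1: Sum all values: 36 + 13 + 36 + 48 + 43 + 15 + 22 + 3 + 32 = 248
Step 2: Count the number of values: n = 9
Step 3: Mean = sum / n = 248 / 9 = 27.5556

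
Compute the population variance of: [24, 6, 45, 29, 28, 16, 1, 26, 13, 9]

156.41

Step 1: Compute the mean: (24 + 6 + 45 + 29 + 28 + 16 + 1 + 26 + 13 + 9) / 10 = 19.7
Step 2: Compute squared deviations from the mean:
  (24 - 19.7)^2 = 18.49
  (6 - 19.7)^2 = 187.69
  (45 - 19.7)^2 = 640.09
  (29 - 19.7)^2 = 86.49
  (28 - 19.7)^2 = 68.89
  (16 - 19.7)^2 = 13.69
  (1 - 19.7)^2 = 349.69
  (26 - 19.7)^2 = 39.69
  (13 - 19.7)^2 = 44.89
  (9 - 19.7)^2 = 114.49
Step 3: Sum of squared deviations = 1564.1
Step 4: Population variance = 1564.1 / 10 = 156.41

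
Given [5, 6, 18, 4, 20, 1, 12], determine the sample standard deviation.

7.3452

Step 1: Compute the mean: 9.4286
Step 2: Sum of squared deviations from the mean: 323.7143
Step 3: Sample variance = 323.7143 / 6 = 53.9524
Step 4: Standard deviation = sqrt(53.9524) = 7.3452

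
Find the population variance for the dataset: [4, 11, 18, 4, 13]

29.2

Step 1: Compute the mean: (4 + 11 + 18 + 4 + 13) / 5 = 10
Step 2: Compute squared deviations from the mean:
  (4 - 10)^2 = 36
  (11 - 10)^2 = 1
  (18 - 10)^2 = 64
  (4 - 10)^2 = 36
  (13 - 10)^2 = 9
Step 3: Sum of squared deviations = 146
Step 4: Population variance = 146 / 5 = 29.2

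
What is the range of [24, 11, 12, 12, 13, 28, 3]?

25

Step 1: Identify the maximum value: max = 28
Step 2: Identify the minimum value: min = 3
Step 3: Range = max - min = 28 - 3 = 25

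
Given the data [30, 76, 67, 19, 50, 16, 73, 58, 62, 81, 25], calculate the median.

58

Step 1: Sort the data in ascending order: [16, 19, 25, 30, 50, 58, 62, 67, 73, 76, 81]
Step 2: The number of values is n = 11.
Step 3: Since n is odd, the median is the middle value at position 6: 58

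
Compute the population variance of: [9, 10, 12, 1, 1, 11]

20.8889

Step 1: Compute the mean: (9 + 10 + 12 + 1 + 1 + 11) / 6 = 7.3333
Step 2: Compute squared deviations from the mean:
  (9 - 7.3333)^2 = 2.7778
  (10 - 7.3333)^2 = 7.1111
  (12 - 7.3333)^2 = 21.7778
  (1 - 7.3333)^2 = 40.1111
  (1 - 7.3333)^2 = 40.1111
  (11 - 7.3333)^2 = 13.4444
Step 3: Sum of squared deviations = 125.3333
Step 4: Population variance = 125.3333 / 6 = 20.8889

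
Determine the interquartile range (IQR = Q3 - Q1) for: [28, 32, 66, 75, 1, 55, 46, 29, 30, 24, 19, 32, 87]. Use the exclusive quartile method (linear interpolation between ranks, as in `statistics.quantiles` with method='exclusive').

34.5

Step 1: Sort the data: [1, 19, 24, 28, 29, 30, 32, 32, 46, 55, 66, 75, 87]
Step 2: n = 13
Step 3: Using the exclusive quartile method:
  Q1 = 26
  Q2 (median) = 32
  Q3 = 60.5
  IQR = Q3 - Q1 = 60.5 - 26 = 34.5
Step 4: IQR = 34.5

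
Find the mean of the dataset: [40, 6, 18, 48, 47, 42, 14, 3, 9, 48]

27.5

Step 1: Sum all values: 40 + 6 + 18 + 48 + 47 + 42 + 14 + 3 + 9 + 48 = 275
Step 2: Count the number of values: n = 10
Step 3: Mean = sum / n = 275 / 10 = 27.5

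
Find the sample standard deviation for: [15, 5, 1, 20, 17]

8.1731

Step 1: Compute the mean: 11.6
Step 2: Sum of squared deviations from the mean: 267.2
Step 3: Sample variance = 267.2 / 4 = 66.8
Step 4: Standard deviation = sqrt(66.8) = 8.1731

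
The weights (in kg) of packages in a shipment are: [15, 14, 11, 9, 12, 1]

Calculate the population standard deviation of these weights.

4.6068

Step 1: Compute the mean: 10.3333
Step 2: Sum of squared deviations from the mean: 127.3333
Step 3: Population variance = 127.3333 / 6 = 21.2222
Step 4: Standard deviation = sqrt(21.2222) = 4.6068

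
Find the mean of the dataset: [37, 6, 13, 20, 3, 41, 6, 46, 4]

19.5556

Step 1: Sum all values: 37 + 6 + 13 + 20 + 3 + 41 + 6 + 46 + 4 = 176
Step 2: Count the number of values: n = 9
Step 3: Mean = sum / n = 176 / 9 = 19.5556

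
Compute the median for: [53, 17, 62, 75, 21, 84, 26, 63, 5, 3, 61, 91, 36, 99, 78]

61

Step 1: Sort the data in ascending order: [3, 5, 17, 21, 26, 36, 53, 61, 62, 63, 75, 78, 84, 91, 99]
Step 2: The number of values is n = 15.
Step 3: Since n is odd, the median is the middle value at position 8: 61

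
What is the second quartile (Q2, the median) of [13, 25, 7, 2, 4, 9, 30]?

9

Step 1: Sort the data: [2, 4, 7, 9, 13, 25, 30]
Step 2: n = 7
Step 3: Q2 is the median. Since n is odd, it is the middle value at position 4: 9
Step 4: Q2 = 9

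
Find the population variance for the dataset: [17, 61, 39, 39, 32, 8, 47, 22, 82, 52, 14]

450.0661

Step 1: Compute the mean: (17 + 61 + 39 + 39 + 32 + 8 + 47 + 22 + 82 + 52 + 14) / 11 = 37.5455
Step 2: Compute squared deviations from the mean:
  (17 - 37.5455)^2 = 422.1157
  (61 - 37.5455)^2 = 550.1157
  (39 - 37.5455)^2 = 2.1157
  (39 - 37.5455)^2 = 2.1157
  (32 - 37.5455)^2 = 30.7521
  (8 - 37.5455)^2 = 872.9339
  (47 - 37.5455)^2 = 89.3884
  (22 - 37.5455)^2 = 241.6612
  (82 - 37.5455)^2 = 1976.2066
  (52 - 37.5455)^2 = 208.9339
  (14 - 37.5455)^2 = 554.3884
Step 3: Sum of squared deviations = 4950.7273
Step 4: Population variance = 4950.7273 / 11 = 450.0661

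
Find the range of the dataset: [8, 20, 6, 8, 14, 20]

14

Step 1: Identify the maximum value: max = 20
Step 2: Identify the minimum value: min = 6
Step 3: Range = max - min = 20 - 6 = 14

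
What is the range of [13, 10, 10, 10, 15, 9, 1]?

14

Step 1: Identify the maximum value: max = 15
Step 2: Identify the minimum value: min = 1
Step 3: Range = max - min = 15 - 1 = 14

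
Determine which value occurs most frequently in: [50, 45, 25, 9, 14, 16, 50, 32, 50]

50

Step 1: Count the frequency of each value:
  9: appears 1 time(s)
  14: appears 1 time(s)
  16: appears 1 time(s)
  25: appears 1 time(s)
  32: appears 1 time(s)
  45: appears 1 time(s)
  50: appears 3 time(s)
Step 2: The value 50 appears most frequently (3 times).
Step 3: Mode = 50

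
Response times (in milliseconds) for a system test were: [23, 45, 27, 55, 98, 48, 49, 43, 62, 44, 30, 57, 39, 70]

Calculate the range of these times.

75

Step 1: Identify the maximum value: max = 98
Step 2: Identify the minimum value: min = 23
Step 3: Range = max - min = 98 - 23 = 75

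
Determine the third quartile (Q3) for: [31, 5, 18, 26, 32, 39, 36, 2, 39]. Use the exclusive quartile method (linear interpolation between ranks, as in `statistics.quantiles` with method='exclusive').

37.5

Step 1: Sort the data: [2, 5, 18, 26, 31, 32, 36, 39, 39]
Step 2: n = 9
Step 3: Using the exclusive quartile method:
  Q1 = 11.5
  Q2 (median) = 31
  Q3 = 37.5
  IQR = Q3 - Q1 = 37.5 - 11.5 = 26
Step 4: Q3 = 37.5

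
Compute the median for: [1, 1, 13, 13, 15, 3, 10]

10

Step 1: Sort the data in ascending order: [1, 1, 3, 10, 13, 13, 15]
Step 2: The number of values is n = 7.
Step 3: Since n is odd, the median is the middle value at position 4: 10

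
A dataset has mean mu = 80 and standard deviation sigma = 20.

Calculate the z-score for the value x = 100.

1

Step 1: Recall the z-score formula: z = (x - mu) / sigma
Step 2: Substitute values: z = (100 - 80) / 20
Step 3: z = 20 / 20 = 1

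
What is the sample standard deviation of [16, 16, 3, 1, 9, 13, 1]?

6.7788

Step 1: Compute the mean: 8.4286
Step 2: Sum of squared deviations from the mean: 275.7143
Step 3: Sample variance = 275.7143 / 6 = 45.9524
Step 4: Standard deviation = sqrt(45.9524) = 6.7788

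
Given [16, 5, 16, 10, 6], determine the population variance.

22.24

Step 1: Compute the mean: (16 + 5 + 16 + 10 + 6) / 5 = 10.6
Step 2: Compute squared deviations from the mean:
  (16 - 10.6)^2 = 29.16
  (5 - 10.6)^2 = 31.36
  (16 - 10.6)^2 = 29.16
  (10 - 10.6)^2 = 0.36
  (6 - 10.6)^2 = 21.16
Step 3: Sum of squared deviations = 111.2
Step 4: Population variance = 111.2 / 5 = 22.24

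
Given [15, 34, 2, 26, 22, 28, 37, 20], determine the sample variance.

123.7143

Step 1: Compute the mean: (15 + 34 + 2 + 26 + 22 + 28 + 37 + 20) / 8 = 23
Step 2: Compute squared deviations from the mean:
  (15 - 23)^2 = 64
  (34 - 23)^2 = 121
  (2 - 23)^2 = 441
  (26 - 23)^2 = 9
  (22 - 23)^2 = 1
  (28 - 23)^2 = 25
  (37 - 23)^2 = 196
  (20 - 23)^2 = 9
Step 3: Sum of squared deviations = 866
Step 4: Sample variance = 866 / 7 = 123.7143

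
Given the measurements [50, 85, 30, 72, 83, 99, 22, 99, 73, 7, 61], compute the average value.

61.9091

Step 1: Sum all values: 50 + 85 + 30 + 72 + 83 + 99 + 22 + 99 + 73 + 7 + 61 = 681
Step 2: Count the number of values: n = 11
Step 3: Mean = sum / n = 681 / 11 = 61.9091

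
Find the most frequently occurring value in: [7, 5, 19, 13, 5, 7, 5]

5

Step 1: Count the frequency of each value:
  5: appears 3 time(s)
  7: appears 2 time(s)
  13: appears 1 time(s)
  19: appears 1 time(s)
Step 2: The value 5 appears most frequently (3 times).
Step 3: Mode = 5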